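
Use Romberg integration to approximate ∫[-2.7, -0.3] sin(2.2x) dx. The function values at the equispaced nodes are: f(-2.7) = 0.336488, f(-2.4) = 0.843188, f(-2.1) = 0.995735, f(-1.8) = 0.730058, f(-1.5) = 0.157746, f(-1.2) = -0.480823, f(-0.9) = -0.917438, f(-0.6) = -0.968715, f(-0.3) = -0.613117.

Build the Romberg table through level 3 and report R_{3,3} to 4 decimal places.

0.0690

R_{0,0} (trapezoid, 1 panel, h=2.4000): -0.331955
R_{1,0} (trapezoid, 2 panels, h=1.2000): 0.023318
R_{2,0} (trapezoid, 4 panels, h=0.6000): 0.058637
R_{3,0} (trapezoid, 8 panels, h=0.3000): 0.066431
R_{1,1} = 0.023318 + (0.023318 − (-0.331955))/3 = 0.141742
R_{2,1} = 0.058637 + (0.058637 − 0.023318)/3 = 0.070410
R_{3,1} = 0.066431 + (0.066431 − 0.058637)/3 = 0.069029
R_{2,2} = 0.070410 + (0.070410 − 0.141742)/15 = 0.065655
R_{3,2} = 0.069029 + (0.069029 − 0.070410)/15 = 0.068937
R_{3,3} = 0.068937 + (0.068937 − 0.065655)/63 = 0.068989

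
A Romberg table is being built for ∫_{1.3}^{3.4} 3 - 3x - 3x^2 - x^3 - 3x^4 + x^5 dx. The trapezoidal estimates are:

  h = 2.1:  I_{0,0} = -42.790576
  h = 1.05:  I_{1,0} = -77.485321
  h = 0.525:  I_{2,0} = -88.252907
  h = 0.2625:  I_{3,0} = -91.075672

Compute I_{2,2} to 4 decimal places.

Richardson extrapolation on the trapezoidal column (denominator 4−1=3):
I_{1,1} = -77.485321 + (-77.485321 − (-42.790576))/3 = -89.050236
I_{2,1} = -88.252907 + (-88.252907 − (-77.485321))/3 = -91.842102
I_{2,2} = (16·(-91.842102) − (-89.050236)) / 15 = -92.028226

-92.0282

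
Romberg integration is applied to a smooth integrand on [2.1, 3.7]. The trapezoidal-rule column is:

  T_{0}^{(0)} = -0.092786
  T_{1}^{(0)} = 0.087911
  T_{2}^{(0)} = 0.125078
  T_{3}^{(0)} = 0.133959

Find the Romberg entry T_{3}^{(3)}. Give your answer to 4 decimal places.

0.1369

T_{1}^{(1)} = 0.087911 + (0.087911 − (-0.092786))/3 = 0.148143
T_{2}^{(1)} = (4·0.125078 − 0.087911) / 3 = 0.137467
T_{3}^{(1)} = 0.133959 + (0.133959 − 0.125078)/3 = 0.136919
T_{2}^{(2)} = (16·0.137467 − 0.148143) / 15 = 0.136755
T_{3}^{(2)} = 0.136919 + (0.136919 − 0.137467)/15 = 0.136882
T_{3}^{(3)} = (64·0.136882 − 0.136755) / 63 = 0.136884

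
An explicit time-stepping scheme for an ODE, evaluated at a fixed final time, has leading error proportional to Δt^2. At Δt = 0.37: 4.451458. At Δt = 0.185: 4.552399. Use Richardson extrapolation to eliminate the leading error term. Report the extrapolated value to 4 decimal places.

Extrapolated value = (4·A(Δt/2) − A(Δt)) / (4 − 1)
= (4·4.552399 − 4.451458) / 3
= 13.758138 / 3 = 4.586046

4.5860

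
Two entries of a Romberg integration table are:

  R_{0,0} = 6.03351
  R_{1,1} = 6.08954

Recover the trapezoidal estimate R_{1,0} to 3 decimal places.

From R_{1,1} = (4·R_{1,0} − R_{0,0})/3, solve for R_{1,0}:
4·R_{1,0} = 3·6.08954 + 6.03351 = 24.30213
R_{1,0} = 6.07553

6.076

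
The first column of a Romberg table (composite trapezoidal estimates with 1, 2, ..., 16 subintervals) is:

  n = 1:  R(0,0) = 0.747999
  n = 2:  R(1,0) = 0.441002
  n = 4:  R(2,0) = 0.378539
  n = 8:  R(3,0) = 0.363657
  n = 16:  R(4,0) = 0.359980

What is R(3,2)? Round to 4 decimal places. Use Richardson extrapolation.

0.3588

Richardson extrapolation on the trapezoidal column (denominator 4−1=3):
R(2,1) = (4·0.378539 − 0.441002) / 3 = 0.357718
R(3,1) = 0.363657 + (0.363657 − 0.378539)/3 = 0.358696
R(3,2) = (16·0.358696 − 0.357718) / 15 = 0.358761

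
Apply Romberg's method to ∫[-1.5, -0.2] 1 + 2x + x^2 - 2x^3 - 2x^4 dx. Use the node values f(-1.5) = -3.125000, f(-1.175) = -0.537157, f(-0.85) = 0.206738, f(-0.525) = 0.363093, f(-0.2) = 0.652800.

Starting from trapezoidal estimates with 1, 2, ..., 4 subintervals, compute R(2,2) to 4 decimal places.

-0.2946

R(0,0) (trapezoid, 1 panel, h=1.3000): -1.606930
R(1,0) (trapezoid, 2 panels, h=0.6500): -0.669085
R(2,0) (trapezoid, 4 panels, h=0.3250): -0.391113
R(1,1) = -0.669085 + (-0.669085 − (-1.606930))/3 = -0.356470
R(2,1) = -0.391113 + (-0.391113 − (-0.669085))/3 = -0.298456
R(2,2) = -0.298456 + (-0.298456 − (-0.356470))/15 = -0.294588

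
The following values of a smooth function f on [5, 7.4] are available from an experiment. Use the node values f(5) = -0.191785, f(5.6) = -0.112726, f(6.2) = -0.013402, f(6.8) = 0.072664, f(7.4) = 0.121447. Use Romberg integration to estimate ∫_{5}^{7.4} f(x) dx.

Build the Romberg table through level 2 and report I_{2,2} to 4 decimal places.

I_{0,0} (trapezoid, 1 panel, h=2.4000): -0.084406
I_{1,0} (trapezoid, 2 panels, h=1.2000): -0.058285
I_{2,0} (trapezoid, 4 panels, h=0.6000): -0.053180
I_{1,1} = -0.058285 + (-0.058285 − (-0.084406))/3 = -0.049578
I_{2,1} = -0.053180 + (-0.053180 − (-0.058285))/3 = -0.051478
I_{2,2} = -0.051478 + (-0.051478 − (-0.049578))/15 = -0.051605

-0.0516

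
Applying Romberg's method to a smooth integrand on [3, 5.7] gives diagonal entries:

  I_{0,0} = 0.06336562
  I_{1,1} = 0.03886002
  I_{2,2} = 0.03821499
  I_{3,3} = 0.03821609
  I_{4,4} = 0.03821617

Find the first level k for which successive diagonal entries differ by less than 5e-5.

k = 3

|I_{1,1} − I_{0,0}| = 0.02450560 ≥ 5e-5
|I_{2,2} − I_{1,1}| = 0.00064503 ≥ 5e-5
|I_{3,3} − I_{2,2}| = 0.00000110 < 5e-5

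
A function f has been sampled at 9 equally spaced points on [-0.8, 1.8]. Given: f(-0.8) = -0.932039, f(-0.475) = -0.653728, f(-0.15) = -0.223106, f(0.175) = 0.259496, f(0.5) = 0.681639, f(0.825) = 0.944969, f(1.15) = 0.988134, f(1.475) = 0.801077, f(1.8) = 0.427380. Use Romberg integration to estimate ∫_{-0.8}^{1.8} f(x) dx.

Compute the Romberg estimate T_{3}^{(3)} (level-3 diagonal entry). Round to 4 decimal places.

0.8443

T_{0}^{(0)} (trapezoid, 1 panel, h=2.6000): -0.656057
T_{1}^{(0)} (trapezoid, 2 panels, h=1.3000): 0.558102
T_{2}^{(0)} (trapezoid, 4 panels, h=0.6500): 0.776319
T_{3}^{(0)} (trapezoid, 8 panels, h=0.3250): 0.827499
T_{1}^{(1)} = 0.558102 + (0.558102 − (-0.656057))/3 = 0.962822
T_{2}^{(1)} = 0.776319 + (0.776319 − 0.558102)/3 = 0.849058
T_{3}^{(1)} = 0.827499 + (0.827499 − 0.776319)/3 = 0.844559
T_{2}^{(2)} = 0.849058 + (0.849058 − 0.962822)/15 = 0.841474
T_{3}^{(2)} = 0.844559 + (0.844559 − 0.849058)/15 = 0.844259
T_{3}^{(3)} = 0.844259 + (0.844259 − 0.841474)/63 = 0.844303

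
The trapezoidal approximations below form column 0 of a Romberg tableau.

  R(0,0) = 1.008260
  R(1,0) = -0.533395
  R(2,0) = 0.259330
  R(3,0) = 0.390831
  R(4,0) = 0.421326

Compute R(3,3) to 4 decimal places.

0.4256

R(1,1) = -0.533395 + (-0.533395 − 1.008260)/3 = -1.047280
R(2,1) = (4·0.259330 − (-0.533395)) / 3 = 0.523572
R(3,1) = (4·0.390831 − 0.259330) / 3 = 0.434665
R(2,2) = (16·0.523572 − (-1.047280)) / 15 = 0.628295
R(3,2) = 0.434665 + (0.434665 − 0.523572)/15 = 0.428738
R(3,3) = (64·0.428738 − 0.628295) / 63 = 0.425570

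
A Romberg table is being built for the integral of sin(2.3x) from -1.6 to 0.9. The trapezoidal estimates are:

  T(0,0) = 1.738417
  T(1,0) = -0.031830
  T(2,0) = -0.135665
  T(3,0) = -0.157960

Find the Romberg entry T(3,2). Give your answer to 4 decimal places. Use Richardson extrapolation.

-0.1651

Richardson extrapolation on the trapezoidal column (denominator 4−1=3):
T(2,1) = (4·(-0.135665) − (-0.031830)) / 3 = -0.170277
T(3,1) = -0.157960 + (-0.157960 − (-0.135665))/3 = -0.165392
T(3,2) = -0.165392 + (-0.165392 − (-0.170277))/15 = -0.165066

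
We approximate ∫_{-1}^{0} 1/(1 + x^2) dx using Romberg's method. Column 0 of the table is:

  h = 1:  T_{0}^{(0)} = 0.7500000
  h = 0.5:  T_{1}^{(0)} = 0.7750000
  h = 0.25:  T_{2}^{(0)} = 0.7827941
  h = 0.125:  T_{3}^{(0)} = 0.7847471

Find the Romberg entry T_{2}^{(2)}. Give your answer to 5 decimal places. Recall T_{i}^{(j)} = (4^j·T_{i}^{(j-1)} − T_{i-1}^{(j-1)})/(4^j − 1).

T_{1}^{(1)} = (4·0.7750000 − 0.7500000) / 3 = 0.7833333
T_{2}^{(1)} = (4·0.7827941 − 0.7750000) / 3 = 0.7853921
T_{2}^{(2)} = 0.7853921 + (0.7853921 − 0.7833333)/15 = 0.7855294

0.78553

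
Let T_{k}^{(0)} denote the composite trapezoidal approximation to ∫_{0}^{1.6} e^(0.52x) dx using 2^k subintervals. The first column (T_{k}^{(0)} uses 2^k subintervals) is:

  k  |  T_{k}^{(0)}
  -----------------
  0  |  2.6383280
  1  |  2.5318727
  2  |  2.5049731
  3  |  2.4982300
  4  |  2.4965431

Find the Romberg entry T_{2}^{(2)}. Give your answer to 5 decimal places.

T_{1}^{(1)} = 2.5318727 + (2.5318727 − 2.6383280)/3 = 2.4963876
T_{2}^{(1)} = 2.5049731 + (2.5049731 − 2.5318727)/3 = 2.4960066
T_{2}^{(2)} = 2.4960066 + (2.4960066 − 2.4963876)/15 = 2.4959812
(Column j=1 coincides with Simpson's rule on the same nodes.)

2.49598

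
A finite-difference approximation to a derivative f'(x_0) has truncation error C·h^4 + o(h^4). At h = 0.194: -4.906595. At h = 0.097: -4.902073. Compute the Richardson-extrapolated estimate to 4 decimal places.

The leading error scales as h^4; refining by a factor of 2 reduces it by 2^4 = 16.
Extrapolated value = (16·A(h/2) − A(h)) / (16 − 1)
= (16·(-4.902073) − (-4.906595)) / 15
= -73.526573 / 15 = -4.901772

-4.9018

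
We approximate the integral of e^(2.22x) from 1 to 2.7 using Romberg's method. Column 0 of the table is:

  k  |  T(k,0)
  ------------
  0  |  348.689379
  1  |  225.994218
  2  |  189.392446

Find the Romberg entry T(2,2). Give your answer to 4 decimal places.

176.6649

T(1,1) = 225.994218 + (225.994218 − 348.689379)/3 = 185.095831
T(2,1) = (4·189.392446 − 225.994218) / 3 = 177.191855
T(2,2) = 177.191855 + (177.191855 − 185.095831)/15 = 176.664923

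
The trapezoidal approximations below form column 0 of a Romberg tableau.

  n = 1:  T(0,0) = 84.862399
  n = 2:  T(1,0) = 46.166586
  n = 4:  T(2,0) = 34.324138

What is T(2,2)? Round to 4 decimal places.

T(1,1) = 46.166586 + (46.166586 − 84.862399)/3 = 33.267982
T(2,1) = 34.324138 + (34.324138 − 46.166586)/3 = 30.376655
T(2,2) = 30.376655 + (30.376655 − 33.267982)/15 = 30.183900

30.1839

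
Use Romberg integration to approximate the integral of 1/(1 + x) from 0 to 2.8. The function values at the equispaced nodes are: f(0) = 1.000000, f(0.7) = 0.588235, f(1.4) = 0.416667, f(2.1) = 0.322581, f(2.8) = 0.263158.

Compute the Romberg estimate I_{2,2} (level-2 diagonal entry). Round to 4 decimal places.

I_{0,0} (trapezoid, 1 panel, h=2.8000): 1.768421
I_{1,0} (trapezoid, 2 panels, h=1.4000): 1.467544
I_{2,0} (trapezoid, 4 panels, h=0.7000): 1.371343
I_{1,1} = 1.467544 + (1.467544 − 1.768421)/3 = 1.367252
I_{2,1} = 1.371343 + (1.371343 − 1.467544)/3 = 1.339276
I_{2,2} = 1.339276 + (1.339276 − 1.367252)/15 = 1.337411

1.3374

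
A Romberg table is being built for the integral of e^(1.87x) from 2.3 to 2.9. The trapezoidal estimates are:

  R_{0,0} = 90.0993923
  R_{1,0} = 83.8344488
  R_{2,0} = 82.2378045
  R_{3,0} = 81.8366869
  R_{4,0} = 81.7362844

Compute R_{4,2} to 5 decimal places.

81.70281

Richardson extrapolation on the trapezoidal column (denominator 4−1=3):
R_{3,1} = (4·81.8366869 − 82.2378045) / 3 = 81.7029810
R_{4,1} = (4·81.7362844 − 81.8366869) / 3 = 81.7028169
R_{4,2} = 81.7028169 + (81.7028169 − 81.7029810)/15 = 81.7028060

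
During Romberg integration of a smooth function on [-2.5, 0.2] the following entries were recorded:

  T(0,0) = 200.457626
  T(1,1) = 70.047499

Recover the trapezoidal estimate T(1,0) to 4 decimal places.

From T(1,1) = (4·T(1,0) − T(0,0))/3, solve for T(1,0):
4·T(1,0) = 3·70.047499 + 200.457626 = 410.600123
T(1,0) = 102.650031

102.6500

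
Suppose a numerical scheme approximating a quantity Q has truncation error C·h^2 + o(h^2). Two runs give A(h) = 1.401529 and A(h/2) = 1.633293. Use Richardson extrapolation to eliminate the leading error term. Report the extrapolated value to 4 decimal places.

The leading error scales as h^2; refining by a factor of 2 reduces it by 2^2 = 4.
Extrapolated value = (4·A(h/2) − A(h)) / (4 − 1)
= (4·1.633293 − 1.401529) / 3
= 5.131643 / 3 = 1.710548

1.7105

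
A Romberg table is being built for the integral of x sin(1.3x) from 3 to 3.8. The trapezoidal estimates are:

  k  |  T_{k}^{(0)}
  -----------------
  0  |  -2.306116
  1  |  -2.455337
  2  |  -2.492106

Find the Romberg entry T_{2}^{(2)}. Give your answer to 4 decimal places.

-2.5043

Richardson extrapolation on the trapezoidal column (denominator 4−1=3):
T_{1}^{(1)} = -2.455337 + (-2.455337 − (-2.306116))/3 = -2.505077
T_{2}^{(1)} = -2.492106 + (-2.492106 − (-2.455337))/3 = -2.504362
T_{2}^{(2)} = (16·(-2.504362) − (-2.505077)) / 15 = -2.504314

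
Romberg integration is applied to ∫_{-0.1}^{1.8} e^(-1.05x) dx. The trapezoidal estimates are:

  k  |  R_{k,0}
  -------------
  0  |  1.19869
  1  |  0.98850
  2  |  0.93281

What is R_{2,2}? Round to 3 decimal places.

Richardson extrapolation on the trapezoidal column (denominator 4−1=3):
R_{1,1} = (4·0.98850 − 1.19869) / 3 = 0.91844
R_{2,1} = (4·0.93281 − 0.98850) / 3 = 0.91425
R_{2,2} = (16·0.91425 − 0.91844) / 15 = 0.91397

0.914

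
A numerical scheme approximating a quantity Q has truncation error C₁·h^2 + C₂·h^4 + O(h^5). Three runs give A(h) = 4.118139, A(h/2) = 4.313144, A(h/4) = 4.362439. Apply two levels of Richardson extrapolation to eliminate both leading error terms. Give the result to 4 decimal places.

First eliminate the h^2 term (factor 2^2 = 4):
  B₁ = (4·4.313144 − 4.118139)/3 = 4.378146
  B₂ = (4·4.362439 − 4.313144)/3 = 4.378871
Then eliminate the h^4 term (factor 2^4 = 16):
  (16·4.378871 − 4.378146)/15 = 4.378919

4.3789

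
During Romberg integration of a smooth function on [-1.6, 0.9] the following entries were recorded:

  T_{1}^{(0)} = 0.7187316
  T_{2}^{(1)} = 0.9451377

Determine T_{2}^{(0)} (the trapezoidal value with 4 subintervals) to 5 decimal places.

0.88854

From T_{2}^{(1)} = (4·T_{2}^{(0)} − T_{1}^{(0)})/3, solve for T_{2}^{(0)}:
4·T_{2}^{(0)} = 3·0.9451377 + 0.7187316 = 3.5541447
T_{2}^{(0)} = 0.8885362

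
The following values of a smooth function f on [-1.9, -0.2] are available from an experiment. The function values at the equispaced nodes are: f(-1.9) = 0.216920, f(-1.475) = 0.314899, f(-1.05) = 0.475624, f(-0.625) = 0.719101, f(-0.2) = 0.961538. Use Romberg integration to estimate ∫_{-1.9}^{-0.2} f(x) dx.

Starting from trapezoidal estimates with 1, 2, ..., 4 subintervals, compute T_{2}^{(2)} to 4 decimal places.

0.8886

T_{0}^{(0)} (trapezoid, 1 panel, h=1.7000): 1.001689
T_{1}^{(0)} (trapezoid, 2 panels, h=0.8500): 0.905125
T_{2}^{(0)} (trapezoid, 4 panels, h=0.4250): 0.892013
T_{1}^{(1)} = 0.905125 + (0.905125 − 1.001689)/3 = 0.872937
T_{2}^{(1)} = 0.892013 + (0.892013 − 0.905125)/3 = 0.887642
T_{2}^{(2)} = 0.887642 + (0.887642 − 0.872937)/15 = 0.888622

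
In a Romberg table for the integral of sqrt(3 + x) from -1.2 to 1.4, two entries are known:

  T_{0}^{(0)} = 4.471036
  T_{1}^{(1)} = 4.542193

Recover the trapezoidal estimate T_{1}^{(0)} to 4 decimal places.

From T_{1}^{(1)} = (4·T_{1}^{(0)} − T_{0}^{(0)})/3, solve for T_{1}^{(0)}:
4·T_{1}^{(0)} = 3·4.542193 + 4.471036 = 18.097615
T_{1}^{(0)} = 4.524404

4.5244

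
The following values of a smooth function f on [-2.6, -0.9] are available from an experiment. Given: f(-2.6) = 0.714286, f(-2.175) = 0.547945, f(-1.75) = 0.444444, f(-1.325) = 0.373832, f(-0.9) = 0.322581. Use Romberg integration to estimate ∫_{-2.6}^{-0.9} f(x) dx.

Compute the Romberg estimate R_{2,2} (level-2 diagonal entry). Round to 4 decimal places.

R_{0,0} (trapezoid, 1 panel, h=1.7000): 0.881337
R_{1,0} (trapezoid, 2 panels, h=0.8500): 0.818446
R_{2,0} (trapezoid, 4 panels, h=0.4250): 0.800978
R_{1,1} = 0.818446 + (0.818446 − 0.881337)/3 = 0.797482
R_{2,1} = 0.800978 + (0.800978 − 0.818446)/3 = 0.795155
R_{2,2} = 0.795155 + (0.795155 − 0.797482)/15 = 0.795000

0.7950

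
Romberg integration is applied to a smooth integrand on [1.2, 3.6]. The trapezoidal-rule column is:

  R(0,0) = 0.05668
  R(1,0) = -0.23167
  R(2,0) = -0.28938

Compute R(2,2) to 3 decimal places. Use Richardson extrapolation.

-0.307

R(1,1) = (4·(-0.23167) − 0.05668) / 3 = -0.32779
R(2,1) = (4·(-0.28938) − (-0.23167)) / 3 = -0.30862
R(2,2) = (16·(-0.30862) − (-0.32779)) / 15 = -0.30734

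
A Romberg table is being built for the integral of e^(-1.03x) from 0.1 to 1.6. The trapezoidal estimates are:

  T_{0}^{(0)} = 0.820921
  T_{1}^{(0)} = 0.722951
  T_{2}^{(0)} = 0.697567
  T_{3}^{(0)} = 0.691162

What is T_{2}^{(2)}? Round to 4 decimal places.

0.6890

T_{1}^{(1)} = (4·0.722951 − 0.820921) / 3 = 0.690294
T_{2}^{(1)} = 0.697567 + (0.697567 − 0.722951)/3 = 0.689106
T_{2}^{(2)} = (16·0.689106 − 0.690294) / 15 = 0.689027
(Column j=1 coincides with Simpson's rule on the same nodes.)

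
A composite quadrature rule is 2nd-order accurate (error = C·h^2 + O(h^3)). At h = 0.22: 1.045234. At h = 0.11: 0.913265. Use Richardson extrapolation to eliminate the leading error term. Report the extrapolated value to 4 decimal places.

Extrapolated value = (4·A(h/2) − A(h)) / (4 − 1)
= (4·0.913265 − 1.045234) / 3
= 2.607826 / 3 = 0.869275

0.8693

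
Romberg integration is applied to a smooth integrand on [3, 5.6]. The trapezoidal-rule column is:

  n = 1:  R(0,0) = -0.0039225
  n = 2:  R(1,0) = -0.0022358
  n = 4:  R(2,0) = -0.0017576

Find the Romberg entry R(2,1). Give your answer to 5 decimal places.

-0.00160

R(2,1) = -0.0017576 + (-0.0017576 − (-0.0022358))/3 = -0.0015982
(Column j=1 coincides with Simpson's rule on the same nodes.)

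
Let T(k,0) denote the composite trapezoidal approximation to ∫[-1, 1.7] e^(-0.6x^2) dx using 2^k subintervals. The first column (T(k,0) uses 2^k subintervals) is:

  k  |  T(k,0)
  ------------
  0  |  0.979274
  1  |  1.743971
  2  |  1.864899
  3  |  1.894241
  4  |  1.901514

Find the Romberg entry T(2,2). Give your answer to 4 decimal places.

1.8990

Richardson extrapolation on the trapezoidal column (denominator 4−1=3):
T(1,1) = 1.743971 + (1.743971 − 0.979274)/3 = 1.998870
T(2,1) = (4·1.864899 − 1.743971) / 3 = 1.905208
T(2,2) = 1.905208 + (1.905208 − 1.998870)/15 = 1.898964
(Column j=1 coincides with Simpson's rule on the same nodes.)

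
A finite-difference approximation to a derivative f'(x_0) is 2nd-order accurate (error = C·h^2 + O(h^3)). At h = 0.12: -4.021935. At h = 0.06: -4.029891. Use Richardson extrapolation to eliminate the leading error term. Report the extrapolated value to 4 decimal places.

-4.0325

The leading error scales as h^2; refining by a factor of 2 reduces it by 2^2 = 4.
Extrapolated value = (4·A(h/2) − A(h)) / (4 − 1)
= (4·(-4.029891) − (-4.021935)) / 3
= -12.097629 / 3 = -4.032543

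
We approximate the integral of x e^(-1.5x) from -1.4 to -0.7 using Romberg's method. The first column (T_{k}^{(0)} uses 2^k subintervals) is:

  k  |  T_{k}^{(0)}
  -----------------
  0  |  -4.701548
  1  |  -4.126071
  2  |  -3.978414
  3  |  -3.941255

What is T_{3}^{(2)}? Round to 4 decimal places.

-3.9288

T_{2}^{(1)} = (4·(-3.978414) − (-4.126071)) / 3 = -3.929195
T_{3}^{(1)} = -3.941255 + (-3.941255 − (-3.978414))/3 = -3.928869
T_{3}^{(2)} = -3.928869 + (-3.928869 − (-3.929195))/15 = -3.928847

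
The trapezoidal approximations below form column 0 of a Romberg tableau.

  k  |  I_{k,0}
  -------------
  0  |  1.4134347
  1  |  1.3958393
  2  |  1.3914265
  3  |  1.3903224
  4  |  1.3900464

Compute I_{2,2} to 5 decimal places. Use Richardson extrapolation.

I_{1,1} = (4·1.3958393 − 1.4134347) / 3 = 1.3899742
I_{2,1} = 1.3914265 + (1.3914265 − 1.3958393)/3 = 1.3899556
I_{2,2} = 1.3899556 + (1.3899556 − 1.3899742)/15 = 1.3899544

1.38995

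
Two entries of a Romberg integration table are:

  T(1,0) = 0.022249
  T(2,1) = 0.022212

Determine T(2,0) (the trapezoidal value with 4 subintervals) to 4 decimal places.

From T(2,1) = (4·T(2,0) − T(1,0))/3, solve for T(2,0):
4·T(2,0) = 3·0.022212 + 0.022249 = 0.088885
T(2,0) = 0.022221

0.0222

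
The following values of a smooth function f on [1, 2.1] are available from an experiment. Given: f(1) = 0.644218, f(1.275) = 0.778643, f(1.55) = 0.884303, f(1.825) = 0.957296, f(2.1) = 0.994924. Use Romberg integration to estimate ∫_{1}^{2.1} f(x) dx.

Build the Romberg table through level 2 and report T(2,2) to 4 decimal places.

0.9489

T(0,0) (trapezoid, 1 panel, h=1.1000): 0.901528
T(1,0) (trapezoid, 2 panels, h=0.5500): 0.937131
T(2,0) (trapezoid, 4 panels, h=0.2750): 0.945949
T(1,1) = 0.937131 + (0.937131 − 0.901528)/3 = 0.948999
T(2,1) = 0.945949 + (0.945949 − 0.937131)/3 = 0.948888
T(2,2) = 0.948888 + (0.948888 − 0.948999)/15 = 0.948881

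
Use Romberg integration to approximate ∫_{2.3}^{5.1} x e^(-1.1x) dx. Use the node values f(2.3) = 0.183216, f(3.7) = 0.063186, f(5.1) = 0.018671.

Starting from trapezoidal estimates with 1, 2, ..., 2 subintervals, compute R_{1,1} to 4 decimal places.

R_{0,0} (trapezoid, 1 panel, h=2.8000): 0.282642
R_{1,0} (trapezoid, 2 panels, h=1.4000): 0.229781
R_{1,1} = 0.229781 + (0.229781 − 0.282642)/3 = 0.212161

0.2122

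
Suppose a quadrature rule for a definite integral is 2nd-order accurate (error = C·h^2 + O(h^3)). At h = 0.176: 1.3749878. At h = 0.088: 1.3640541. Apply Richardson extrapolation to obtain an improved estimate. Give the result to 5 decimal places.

The leading error scales as h^2; refining by a factor of 2 reduces it by 2^2 = 4.
Extrapolated value = (4·A(h/2) − A(h)) / (4 − 1)
= (4·1.3640541 − 1.3749878) / 3
= 4.0812286 / 3 = 1.3604095

1.36041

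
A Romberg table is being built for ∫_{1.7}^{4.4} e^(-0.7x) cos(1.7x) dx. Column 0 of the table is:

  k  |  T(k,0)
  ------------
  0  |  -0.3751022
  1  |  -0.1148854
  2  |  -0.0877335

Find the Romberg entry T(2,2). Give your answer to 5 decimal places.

-0.08205

T(1,1) = (4·(-0.1148854) − (-0.3751022)) / 3 = -0.0281465
T(2,1) = -0.0877335 + (-0.0877335 − (-0.1148854))/3 = -0.0786829
T(2,2) = -0.0786829 + (-0.0786829 − (-0.0281465))/15 = -0.0820520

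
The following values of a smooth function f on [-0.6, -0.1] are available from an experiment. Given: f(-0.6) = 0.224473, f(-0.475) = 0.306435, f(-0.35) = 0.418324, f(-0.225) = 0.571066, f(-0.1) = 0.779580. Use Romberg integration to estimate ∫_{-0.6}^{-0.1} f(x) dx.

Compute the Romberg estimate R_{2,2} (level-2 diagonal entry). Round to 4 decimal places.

0.2229

R_{0,0} (trapezoid, 1 panel, h=0.5000): 0.251013
R_{1,0} (trapezoid, 2 panels, h=0.2500): 0.230088
R_{2,0} (trapezoid, 4 panels, h=0.1250): 0.224731
R_{1,1} = 0.230088 + (0.230088 − 0.251013)/3 = 0.223113
R_{2,1} = 0.224731 + (0.224731 − 0.230088)/3 = 0.222945
R_{2,2} = 0.222945 + (0.222945 − 0.223113)/15 = 0.222934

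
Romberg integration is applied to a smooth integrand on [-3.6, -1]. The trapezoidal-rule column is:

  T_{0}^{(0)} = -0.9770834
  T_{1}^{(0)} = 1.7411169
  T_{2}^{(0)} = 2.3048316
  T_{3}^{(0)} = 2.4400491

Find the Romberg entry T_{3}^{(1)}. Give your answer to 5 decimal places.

2.48512

T_{3}^{(1)} = 2.4400491 + (2.4400491 − 2.3048316)/3 = 2.4851216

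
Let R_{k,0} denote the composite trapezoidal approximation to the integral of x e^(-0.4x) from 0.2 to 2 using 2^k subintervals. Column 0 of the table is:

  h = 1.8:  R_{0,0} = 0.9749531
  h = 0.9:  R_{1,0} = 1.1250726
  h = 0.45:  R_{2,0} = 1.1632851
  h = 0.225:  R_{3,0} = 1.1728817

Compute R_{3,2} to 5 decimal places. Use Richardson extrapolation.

1.17608

R_{2,1} = (4·1.1632851 − 1.1250726) / 3 = 1.1760226
R_{3,1} = 1.1728817 + (1.1728817 − 1.1632851)/3 = 1.1760806
R_{3,2} = (16·1.1760806 − 1.1760226) / 15 = 1.1760845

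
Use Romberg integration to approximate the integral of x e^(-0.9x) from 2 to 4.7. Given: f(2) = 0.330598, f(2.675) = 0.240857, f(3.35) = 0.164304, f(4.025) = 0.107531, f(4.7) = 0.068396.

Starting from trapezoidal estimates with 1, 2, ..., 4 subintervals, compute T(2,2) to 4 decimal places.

T(0,0) (trapezoid, 1 panel, h=2.7000): 0.538642
T(1,0) (trapezoid, 2 panels, h=1.3500): 0.491131
T(2,0) (trapezoid, 4 panels, h=0.6750): 0.480728
T(1,1) = 0.491131 + (0.491131 − 0.538642)/3 = 0.475294
T(2,1) = 0.480728 + (0.480728 − 0.491131)/3 = 0.477260
T(2,2) = 0.477260 + (0.477260 − 0.475294)/15 = 0.477391

0.4774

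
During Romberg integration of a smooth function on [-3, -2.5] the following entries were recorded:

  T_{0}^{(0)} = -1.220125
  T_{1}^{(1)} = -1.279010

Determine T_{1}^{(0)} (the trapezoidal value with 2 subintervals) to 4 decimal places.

From T_{1}^{(1)} = (4·T_{1}^{(0)} − T_{0}^{(0)})/3, solve for T_{1}^{(0)}:
4·T_{1}^{(0)} = 3·(-1.279010) + (-1.220125) = -5.057155
T_{1}^{(0)} = -1.264289

-1.2643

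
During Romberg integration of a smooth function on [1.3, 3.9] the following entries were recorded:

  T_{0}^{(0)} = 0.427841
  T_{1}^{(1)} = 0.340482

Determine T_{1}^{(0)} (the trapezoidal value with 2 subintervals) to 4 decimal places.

0.3623

From T_{1}^{(1)} = (4·T_{1}^{(0)} − T_{0}^{(0)})/3, solve for T_{1}^{(0)}:
4·T_{1}^{(0)} = 3·0.340482 + 0.427841 = 1.449287
T_{1}^{(0)} = 0.362322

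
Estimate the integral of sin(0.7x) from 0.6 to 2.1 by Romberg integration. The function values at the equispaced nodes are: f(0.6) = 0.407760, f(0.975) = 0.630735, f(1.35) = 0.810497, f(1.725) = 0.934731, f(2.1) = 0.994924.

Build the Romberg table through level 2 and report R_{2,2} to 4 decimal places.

1.1607

R_{0,0} (trapezoid, 1 panel, h=1.5000): 1.052013
R_{1,0} (trapezoid, 2 panels, h=0.7500): 1.133879
R_{2,0} (trapezoid, 4 panels, h=0.3750): 1.153989
R_{1,1} = 1.133879 + (1.133879 − 1.052013)/3 = 1.161168
R_{2,1} = 1.153989 + (1.153989 − 1.133879)/3 = 1.160692
R_{2,2} = 1.160692 + (1.160692 − 1.161168)/15 = 1.160660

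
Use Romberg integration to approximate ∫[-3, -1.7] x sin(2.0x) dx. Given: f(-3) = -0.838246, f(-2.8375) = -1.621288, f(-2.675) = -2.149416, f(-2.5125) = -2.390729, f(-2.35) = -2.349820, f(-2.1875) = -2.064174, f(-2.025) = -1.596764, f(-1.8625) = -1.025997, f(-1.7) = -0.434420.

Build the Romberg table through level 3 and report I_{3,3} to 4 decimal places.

I_{0,0} (trapezoid, 1 panel, h=1.3000): -0.827233
I_{1,0} (trapezoid, 2 panels, h=0.6500): -1.940999
I_{2,0} (trapezoid, 4 panels, h=0.3250): -2.188008
I_{3,0} (trapezoid, 8 panels, h=0.1625): -2.248110
I_{1,1} = -1.940999 + (-1.940999 − (-0.827233))/3 = -2.312254
I_{2,1} = -2.188008 + (-2.188008 − (-1.940999))/3 = -2.270344
I_{3,1} = -2.248110 + (-2.248110 − (-2.188008))/3 = -2.268144
I_{2,2} = -2.270344 + (-2.270344 − (-2.312254))/15 = -2.267550
I_{3,2} = -2.268144 + (-2.268144 − (-2.270344))/15 = -2.267997
I_{3,3} = -2.267997 + (-2.267997 − (-2.267550))/63 = -2.268004

-2.2680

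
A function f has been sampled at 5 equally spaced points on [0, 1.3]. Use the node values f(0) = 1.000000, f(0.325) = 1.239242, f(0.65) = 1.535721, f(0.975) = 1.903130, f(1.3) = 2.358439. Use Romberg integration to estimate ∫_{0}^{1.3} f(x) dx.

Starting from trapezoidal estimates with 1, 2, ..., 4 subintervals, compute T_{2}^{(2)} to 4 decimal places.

2.0582

T_{0}^{(0)} (trapezoid, 1 panel, h=1.3000): 2.182985
T_{1}^{(0)} (trapezoid, 2 panels, h=0.6500): 2.089711
T_{2}^{(0)} (trapezoid, 4 panels, h=0.3250): 2.066127
T_{1}^{(1)} = 2.089711 + (2.089711 − 2.182985)/3 = 2.058620
T_{2}^{(1)} = 2.066127 + (2.066127 − 2.089711)/3 = 2.058266
T_{2}^{(2)} = 2.058266 + (2.058266 − 2.058620)/15 = 2.058242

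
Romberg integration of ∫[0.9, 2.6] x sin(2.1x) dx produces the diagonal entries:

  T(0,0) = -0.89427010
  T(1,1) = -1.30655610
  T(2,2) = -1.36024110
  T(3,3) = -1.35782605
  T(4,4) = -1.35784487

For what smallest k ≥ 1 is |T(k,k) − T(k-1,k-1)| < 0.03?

|T(1,1) − T(0,0)| = 0.41228600 ≥ 0.03
|T(2,2) − T(1,1)| = 0.05368500 ≥ 0.03
|T(3,3) − T(2,2)| = 0.00241505 < 0.03

k = 3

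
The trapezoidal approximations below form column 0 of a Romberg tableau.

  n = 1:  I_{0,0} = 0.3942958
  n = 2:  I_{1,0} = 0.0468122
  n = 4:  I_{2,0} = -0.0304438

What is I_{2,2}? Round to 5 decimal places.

Richardson extrapolation on the trapezoidal column (denominator 4−1=3):
I_{1,1} = (4·0.0468122 − 0.3942958) / 3 = -0.0690157
I_{2,1} = -0.0304438 + (-0.0304438 − 0.0468122)/3 = -0.0561958
I_{2,2} = (16·(-0.0561958) − (-0.0690157)) / 15 = -0.0553411

-0.05534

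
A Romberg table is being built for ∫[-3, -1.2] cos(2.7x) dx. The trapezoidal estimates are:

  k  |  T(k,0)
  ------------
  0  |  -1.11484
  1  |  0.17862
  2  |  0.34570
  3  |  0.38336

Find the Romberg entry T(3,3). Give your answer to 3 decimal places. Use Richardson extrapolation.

Richardson extrapolation on the trapezoidal column (denominator 4−1=3):
T(1,1) = 0.17862 + (0.17862 − (-1.11484))/3 = 0.60977
T(2,1) = (4·0.34570 − 0.17862) / 3 = 0.40139
T(3,1) = 0.38336 + (0.38336 − 0.34570)/3 = 0.39591
T(2,2) = 0.40139 + (0.40139 − 0.60977)/15 = 0.38750
T(3,2) = 0.39591 + (0.39591 − 0.40139)/15 = 0.39554
T(3,3) = (64·0.39554 − 0.38750) / 63 = 0.39567

0.396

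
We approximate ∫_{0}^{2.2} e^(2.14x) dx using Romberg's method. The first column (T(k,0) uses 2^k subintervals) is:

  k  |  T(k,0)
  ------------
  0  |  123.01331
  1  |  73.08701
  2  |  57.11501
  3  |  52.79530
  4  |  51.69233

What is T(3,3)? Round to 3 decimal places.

Richardson extrapolation on the trapezoidal column (denominator 4−1=3):
T(1,1) = (4·73.08701 − 123.01331) / 3 = 56.44491
T(2,1) = 57.11501 + (57.11501 − 73.08701)/3 = 51.79101
T(3,1) = 52.79530 + (52.79530 − 57.11501)/3 = 51.35540
T(2,2) = 51.79101 + (51.79101 − 56.44491)/15 = 51.48075
T(3,2) = 51.35540 + (51.35540 − 51.79101)/15 = 51.32636
T(3,3) = 51.32636 + (51.32636 − 51.48075)/63 = 51.32391

51.324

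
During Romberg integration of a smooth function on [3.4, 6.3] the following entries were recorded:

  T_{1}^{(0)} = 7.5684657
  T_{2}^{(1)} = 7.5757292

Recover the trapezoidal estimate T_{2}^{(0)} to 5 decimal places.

7.57391

From T_{2}^{(1)} = (4·T_{2}^{(0)} − T_{1}^{(0)})/3, solve for T_{2}^{(0)}:
4·T_{2}^{(0)} = 3·7.5757292 + 7.5684657 = 30.2956533
T_{2}^{(0)} = 7.5739133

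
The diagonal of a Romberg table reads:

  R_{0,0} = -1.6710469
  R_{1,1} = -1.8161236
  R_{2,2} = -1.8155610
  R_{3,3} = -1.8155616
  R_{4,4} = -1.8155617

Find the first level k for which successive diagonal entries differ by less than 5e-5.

k = 3

|R_{1,1} − R_{0,0}| = 0.1450767 ≥ 5e-5
|R_{2,2} − R_{1,1}| = 0.0005626 ≥ 5e-5
|R_{3,3} − R_{2,2}| = 0.0000006 < 5e-5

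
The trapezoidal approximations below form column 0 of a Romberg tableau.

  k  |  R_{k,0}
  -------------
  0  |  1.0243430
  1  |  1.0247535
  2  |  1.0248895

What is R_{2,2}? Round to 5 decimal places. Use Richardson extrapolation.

Richardson extrapolation on the trapezoidal column (denominator 4−1=3):
R_{1,1} = (4·1.0247535 − 1.0243430) / 3 = 1.0248903
R_{2,1} = 1.0248895 + (1.0248895 − 1.0247535)/3 = 1.0249348
R_{2,2} = 1.0249348 + (1.0249348 − 1.0248903)/15 = 1.0249378
(Column j=1 coincides with Simpson's rule on the same nodes.)

1.02494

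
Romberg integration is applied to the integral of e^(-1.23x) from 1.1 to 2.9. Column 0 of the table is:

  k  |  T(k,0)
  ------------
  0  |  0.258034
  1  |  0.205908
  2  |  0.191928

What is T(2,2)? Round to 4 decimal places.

0.1872

Richardson extrapolation on the trapezoidal column (denominator 4−1=3):
T(1,1) = 0.205908 + (0.205908 − 0.258034)/3 = 0.188533
T(2,1) = (4·0.191928 − 0.205908) / 3 = 0.187268
T(2,2) = (16·0.187268 − 0.188533) / 15 = 0.187184
(Column j=1 coincides with Simpson's rule on the same nodes.)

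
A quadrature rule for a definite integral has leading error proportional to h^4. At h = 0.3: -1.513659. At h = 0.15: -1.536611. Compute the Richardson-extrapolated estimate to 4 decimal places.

-1.5381

Extrapolated value = (16·A(h/2) − A(h)) / (16 − 1)
= (16·(-1.536611) − (-1.513659)) / 15
= -23.072117 / 15 = -1.538141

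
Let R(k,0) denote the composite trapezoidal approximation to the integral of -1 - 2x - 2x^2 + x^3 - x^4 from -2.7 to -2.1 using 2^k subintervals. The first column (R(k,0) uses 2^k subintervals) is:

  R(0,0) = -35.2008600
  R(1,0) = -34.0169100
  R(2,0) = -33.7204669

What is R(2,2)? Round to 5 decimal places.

-33.62161

Richardson extrapolation on the trapezoidal column (denominator 4−1=3):
R(1,1) = -34.0169100 + (-34.0169100 − (-35.2008600))/3 = -33.6222600
R(2,1) = (4·(-33.7204669) − (-34.0169100)) / 3 = -33.6216525
R(2,2) = -33.6216525 + (-33.6216525 − (-33.6222600))/15 = -33.6216120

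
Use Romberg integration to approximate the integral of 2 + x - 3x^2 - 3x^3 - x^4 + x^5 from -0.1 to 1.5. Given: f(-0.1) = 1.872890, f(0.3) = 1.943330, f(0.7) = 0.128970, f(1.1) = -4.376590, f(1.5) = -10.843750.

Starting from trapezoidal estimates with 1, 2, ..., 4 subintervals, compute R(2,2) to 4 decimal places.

-2.4731

R(0,0) (trapezoid, 1 panel, h=1.6000): -7.176688
R(1,0) (trapezoid, 2 panels, h=0.8000): -3.485168
R(2,0) (trapezoid, 4 panels, h=0.4000): -2.715888
R(1,1) = -3.485168 + (-3.485168 − (-7.176688))/3 = -2.254661
R(2,1) = -2.715888 + (-2.715888 − (-3.485168))/3 = -2.459461
R(2,2) = -2.459461 + (-2.459461 − (-2.254661))/15 = -2.473114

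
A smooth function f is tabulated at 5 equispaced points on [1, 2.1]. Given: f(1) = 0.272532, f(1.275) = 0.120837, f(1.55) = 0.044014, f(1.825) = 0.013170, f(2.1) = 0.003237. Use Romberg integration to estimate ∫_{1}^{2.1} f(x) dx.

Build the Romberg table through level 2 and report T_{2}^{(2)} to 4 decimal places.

T_{0}^{(0)} (trapezoid, 1 panel, h=1.1000): 0.151673
T_{1}^{(0)} (trapezoid, 2 panels, h=0.5500): 0.100044
T_{2}^{(0)} (trapezoid, 4 panels, h=0.2750): 0.086874
T_{1}^{(1)} = 0.100044 + (0.100044 − 0.151673)/3 = 0.082834
T_{2}^{(1)} = 0.086874 + (0.086874 − 0.100044)/3 = 0.082484
T_{2}^{(2)} = 0.082484 + (0.082484 − 0.082834)/15 = 0.082461

0.0825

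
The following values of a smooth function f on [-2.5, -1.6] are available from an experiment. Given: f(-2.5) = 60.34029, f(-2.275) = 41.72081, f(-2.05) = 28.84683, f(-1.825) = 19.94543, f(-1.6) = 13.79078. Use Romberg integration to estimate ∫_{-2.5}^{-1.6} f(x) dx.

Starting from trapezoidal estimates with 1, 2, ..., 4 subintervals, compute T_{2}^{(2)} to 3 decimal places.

T_{0}^{(0)} (trapezoid, 1 panel, h=0.9000): 33.35898
T_{1}^{(0)} (trapezoid, 2 panels, h=0.4500): 29.66056
T_{2}^{(0)} (trapezoid, 4 panels, h=0.2250): 28.70519
T_{1}^{(1)} = 29.66056 + (29.66056 − 33.35898)/3 = 28.42775
T_{2}^{(1)} = 28.70519 + (28.70519 − 29.66056)/3 = 28.38673
T_{2}^{(2)} = 28.38673 + (28.38673 − 28.42775)/15 = 28.38400

28.384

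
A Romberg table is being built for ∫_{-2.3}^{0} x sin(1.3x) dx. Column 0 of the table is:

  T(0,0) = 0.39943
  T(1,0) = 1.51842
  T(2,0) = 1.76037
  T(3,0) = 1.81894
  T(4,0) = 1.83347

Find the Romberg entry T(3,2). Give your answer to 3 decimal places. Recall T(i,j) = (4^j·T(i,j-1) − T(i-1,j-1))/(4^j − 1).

T(2,1) = (4·1.76037 − 1.51842) / 3 = 1.84102
T(3,1) = 1.81894 + (1.81894 − 1.76037)/3 = 1.83846
T(3,2) = (16·1.83846 − 1.84102) / 15 = 1.83829
(Column j=1 coincides with Simpson's rule on the same nodes.)

1.838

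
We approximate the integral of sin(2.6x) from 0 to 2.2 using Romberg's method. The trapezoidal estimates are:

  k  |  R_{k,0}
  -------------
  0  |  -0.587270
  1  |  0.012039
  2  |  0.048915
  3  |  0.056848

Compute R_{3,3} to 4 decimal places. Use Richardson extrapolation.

R_{1,1} = (4·0.012039 − (-0.587270)) / 3 = 0.211809
R_{2,1} = (4·0.048915 − 0.012039) / 3 = 0.061207
R_{3,1} = 0.056848 + (0.056848 − 0.048915)/3 = 0.059492
R_{2,2} = 0.061207 + (0.061207 − 0.211809)/15 = 0.051167
R_{3,2} = (16·0.059492 − 0.061207) / 15 = 0.059378
R_{3,3} = (64·0.059378 − 0.051167) / 63 = 0.059508

0.0595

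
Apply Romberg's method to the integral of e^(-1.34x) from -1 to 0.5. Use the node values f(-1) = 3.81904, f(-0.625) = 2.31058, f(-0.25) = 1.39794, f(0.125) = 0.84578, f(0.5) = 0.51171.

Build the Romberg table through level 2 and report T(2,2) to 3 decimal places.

2.468

T(0,0) (trapezoid, 1 panel, h=1.5000): 3.24806
T(1,0) (trapezoid, 2 panels, h=0.7500): 2.67249
T(2,0) (trapezoid, 4 panels, h=0.3750): 2.51988
T(1,1) = 2.67249 + (2.67249 − 3.24806)/3 = 2.48063
T(2,1) = 2.51988 + (2.51988 − 2.67249)/3 = 2.46901
T(2,2) = 2.46901 + (2.46901 − 2.48063)/15 = 2.46824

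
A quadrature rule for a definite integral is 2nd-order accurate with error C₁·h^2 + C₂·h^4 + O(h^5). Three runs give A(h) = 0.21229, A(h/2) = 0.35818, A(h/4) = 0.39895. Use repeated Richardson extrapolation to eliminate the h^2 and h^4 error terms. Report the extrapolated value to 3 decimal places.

0.413

First eliminate the h^2 term (factor 2^2 = 4):
  B₁ = (4·0.35818 − 0.21229)/3 = 0.40681
  B₂ = (4·0.39895 − 0.35818)/3 = 0.41254
Then eliminate the h^4 term (factor 2^4 = 16):
  (16·0.41254 − 0.40681)/15 = 0.41292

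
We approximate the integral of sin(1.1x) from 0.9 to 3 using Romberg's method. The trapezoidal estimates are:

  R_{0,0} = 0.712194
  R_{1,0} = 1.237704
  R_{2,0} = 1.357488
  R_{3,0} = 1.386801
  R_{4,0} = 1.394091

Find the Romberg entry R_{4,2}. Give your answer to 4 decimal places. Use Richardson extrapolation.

Richardson extrapolation on the trapezoidal column (denominator 4−1=3):
R_{3,1} = 1.386801 + (1.386801 − 1.357488)/3 = 1.396572
R_{4,1} = 1.394091 + (1.394091 − 1.386801)/3 = 1.396521
R_{4,2} = 1.396521 + (1.396521 − 1.396572)/15 = 1.396518

1.3965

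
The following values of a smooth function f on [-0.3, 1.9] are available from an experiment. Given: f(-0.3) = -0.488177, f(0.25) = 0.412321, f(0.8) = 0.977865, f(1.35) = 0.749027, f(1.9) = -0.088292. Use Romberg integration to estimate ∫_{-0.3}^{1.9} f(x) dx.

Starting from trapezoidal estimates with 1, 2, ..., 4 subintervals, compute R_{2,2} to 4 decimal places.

1.0966

R_{0,0} (trapezoid, 1 panel, h=2.2000): -0.634116
R_{1,0} (trapezoid, 2 panels, h=1.1000): 0.758594
R_{2,0} (trapezoid, 4 panels, h=0.5500): 1.018038
R_{1,1} = 0.758594 + (0.758594 − (-0.634116))/3 = 1.222831
R_{2,1} = 1.018038 + (1.018038 − 0.758594)/3 = 1.104519
R_{2,2} = 1.104519 + (1.104519 − 1.222831)/15 = 1.096632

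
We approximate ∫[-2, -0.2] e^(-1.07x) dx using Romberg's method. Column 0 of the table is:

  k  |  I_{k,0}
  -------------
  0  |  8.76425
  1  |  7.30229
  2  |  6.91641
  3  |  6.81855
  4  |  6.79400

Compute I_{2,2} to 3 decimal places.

Richardson extrapolation on the trapezoidal column (denominator 4−1=3):
I_{1,1} = (4·7.30229 − 8.76425) / 3 = 6.81497
I_{2,1} = (4·6.91641 − 7.30229) / 3 = 6.78778
I_{2,2} = (16·6.78778 − 6.81497) / 15 = 6.78597

6.786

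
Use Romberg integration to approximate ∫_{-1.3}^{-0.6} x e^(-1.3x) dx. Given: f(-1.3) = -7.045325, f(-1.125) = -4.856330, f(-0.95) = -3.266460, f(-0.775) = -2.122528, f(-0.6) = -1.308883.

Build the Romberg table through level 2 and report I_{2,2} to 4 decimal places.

-2.4967

I_{0,0} (trapezoid, 1 panel, h=0.7000): -2.923973
I_{1,0} (trapezoid, 2 panels, h=0.3500): -2.605247
I_{2,0} (trapezoid, 4 panels, h=0.1750): -2.523924
I_{1,1} = -2.605247 + (-2.605247 − (-2.923973))/3 = -2.499005
I_{2,1} = -2.523924 + (-2.523924 − (-2.605247))/3 = -2.496816
I_{2,2} = -2.496816 + (-2.496816 − (-2.499005))/15 = -2.496670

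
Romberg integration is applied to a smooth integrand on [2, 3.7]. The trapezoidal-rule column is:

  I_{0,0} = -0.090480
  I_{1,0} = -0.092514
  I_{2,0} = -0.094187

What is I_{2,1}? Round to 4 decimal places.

I_{2,1} = -0.094187 + (-0.094187 − (-0.092514))/3 = -0.094745

-0.0947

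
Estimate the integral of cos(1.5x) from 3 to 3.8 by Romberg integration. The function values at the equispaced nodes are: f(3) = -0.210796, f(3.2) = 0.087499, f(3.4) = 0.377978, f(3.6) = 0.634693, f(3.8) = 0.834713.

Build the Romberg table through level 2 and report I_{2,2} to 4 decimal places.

0.2846

I_{0,0} (trapezoid, 1 panel, h=0.8000): 0.249567
I_{1,0} (trapezoid, 2 panels, h=0.4000): 0.275975
I_{2,0} (trapezoid, 4 panels, h=0.2000): 0.282426
I_{1,1} = 0.275975 + (0.275975 − 0.249567)/3 = 0.284778
I_{2,1} = 0.282426 + (0.282426 − 0.275975)/3 = 0.284576
I_{2,2} = 0.284576 + (0.284576 − 0.284778)/15 = 0.284563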